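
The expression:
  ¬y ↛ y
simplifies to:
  True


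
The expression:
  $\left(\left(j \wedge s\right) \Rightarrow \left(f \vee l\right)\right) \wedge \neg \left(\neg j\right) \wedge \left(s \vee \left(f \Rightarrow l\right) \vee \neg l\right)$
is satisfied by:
  {j: True, l: True, f: True, s: False}
  {j: True, l: True, s: False, f: False}
  {j: True, f: True, s: False, l: False}
  {j: True, s: False, f: False, l: False}
  {j: True, l: True, s: True, f: True}
  {j: True, l: True, s: True, f: False}
  {j: True, s: True, f: True, l: False}


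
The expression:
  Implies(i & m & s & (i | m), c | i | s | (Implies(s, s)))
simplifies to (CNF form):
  True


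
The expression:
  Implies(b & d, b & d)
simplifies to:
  True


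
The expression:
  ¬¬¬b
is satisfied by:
  {b: False}


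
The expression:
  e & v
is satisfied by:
  {e: True, v: True}


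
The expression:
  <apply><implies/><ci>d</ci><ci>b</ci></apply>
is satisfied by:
  {b: True, d: False}
  {d: False, b: False}
  {d: True, b: True}


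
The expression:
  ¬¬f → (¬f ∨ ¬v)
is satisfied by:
  {v: False, f: False}
  {f: True, v: False}
  {v: True, f: False}


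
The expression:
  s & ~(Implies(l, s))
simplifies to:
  False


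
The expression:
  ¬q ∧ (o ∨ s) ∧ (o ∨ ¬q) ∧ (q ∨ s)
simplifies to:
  s ∧ ¬q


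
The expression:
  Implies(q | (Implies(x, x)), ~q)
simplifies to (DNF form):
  ~q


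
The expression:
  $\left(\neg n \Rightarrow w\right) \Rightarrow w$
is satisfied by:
  {w: True, n: False}
  {n: False, w: False}
  {n: True, w: True}


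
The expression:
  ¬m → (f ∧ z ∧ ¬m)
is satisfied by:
  {m: True, f: True, z: True}
  {m: True, f: True, z: False}
  {m: True, z: True, f: False}
  {m: True, z: False, f: False}
  {f: True, z: True, m: False}


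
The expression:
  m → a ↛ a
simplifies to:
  ¬m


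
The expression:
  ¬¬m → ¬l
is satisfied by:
  {l: False, m: False}
  {m: True, l: False}
  {l: True, m: False}


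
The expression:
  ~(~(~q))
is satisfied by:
  {q: False}


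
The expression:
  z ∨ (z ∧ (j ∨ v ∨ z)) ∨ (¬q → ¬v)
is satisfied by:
  {q: True, z: True, v: False}
  {q: True, v: False, z: False}
  {z: True, v: False, q: False}
  {z: False, v: False, q: False}
  {q: True, z: True, v: True}
  {q: True, v: True, z: False}
  {z: True, v: True, q: False}


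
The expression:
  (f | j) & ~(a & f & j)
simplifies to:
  (f & ~j) | (j & ~a) | (j & ~f)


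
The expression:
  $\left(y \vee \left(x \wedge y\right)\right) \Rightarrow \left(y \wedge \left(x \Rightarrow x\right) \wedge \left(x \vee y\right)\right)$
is always true.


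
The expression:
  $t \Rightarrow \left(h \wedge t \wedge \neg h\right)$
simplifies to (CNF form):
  $\neg t$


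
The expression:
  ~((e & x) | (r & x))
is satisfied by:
  {e: False, x: False, r: False}
  {r: True, e: False, x: False}
  {e: True, r: False, x: False}
  {r: True, e: True, x: False}
  {x: True, r: False, e: False}


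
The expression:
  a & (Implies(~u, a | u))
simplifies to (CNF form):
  a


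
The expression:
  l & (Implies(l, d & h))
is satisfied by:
  {h: True, d: True, l: True}


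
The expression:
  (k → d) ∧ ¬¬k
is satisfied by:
  {d: True, k: True}


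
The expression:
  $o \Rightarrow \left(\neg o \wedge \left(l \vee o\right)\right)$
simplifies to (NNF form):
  $\neg o$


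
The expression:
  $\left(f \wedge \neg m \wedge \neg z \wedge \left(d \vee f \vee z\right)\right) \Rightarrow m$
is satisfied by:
  {z: True, m: True, f: False}
  {z: True, m: False, f: False}
  {m: True, z: False, f: False}
  {z: False, m: False, f: False}
  {f: True, z: True, m: True}
  {f: True, z: True, m: False}
  {f: True, m: True, z: False}


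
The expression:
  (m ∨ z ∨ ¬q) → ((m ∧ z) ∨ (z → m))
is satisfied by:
  {m: True, z: False}
  {z: False, m: False}
  {z: True, m: True}


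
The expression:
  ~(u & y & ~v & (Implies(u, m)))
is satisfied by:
  {v: True, u: False, m: False, y: False}
  {v: False, u: False, m: False, y: False}
  {y: True, v: True, u: False, m: False}
  {y: True, v: False, u: False, m: False}
  {v: True, m: True, y: False, u: False}
  {m: True, y: False, u: False, v: False}
  {y: True, m: True, v: True, u: False}
  {y: True, m: True, v: False, u: False}
  {v: True, u: True, y: False, m: False}
  {u: True, y: False, m: False, v: False}
  {v: True, y: True, u: True, m: False}
  {y: True, u: True, v: False, m: False}
  {v: True, m: True, u: True, y: False}
  {m: True, u: True, y: False, v: False}
  {y: True, m: True, u: True, v: True}


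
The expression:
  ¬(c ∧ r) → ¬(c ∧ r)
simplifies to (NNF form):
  True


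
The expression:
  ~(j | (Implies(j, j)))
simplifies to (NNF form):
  False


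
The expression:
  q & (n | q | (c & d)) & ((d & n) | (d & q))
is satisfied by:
  {d: True, q: True}


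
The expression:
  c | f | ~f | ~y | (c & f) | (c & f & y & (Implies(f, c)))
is always true.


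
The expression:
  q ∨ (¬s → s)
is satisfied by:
  {q: True, s: True}
  {q: True, s: False}
  {s: True, q: False}


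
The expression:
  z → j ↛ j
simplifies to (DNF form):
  ¬z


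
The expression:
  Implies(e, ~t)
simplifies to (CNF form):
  ~e | ~t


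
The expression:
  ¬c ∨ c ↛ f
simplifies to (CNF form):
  ¬c ∨ ¬f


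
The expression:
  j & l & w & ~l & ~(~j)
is never true.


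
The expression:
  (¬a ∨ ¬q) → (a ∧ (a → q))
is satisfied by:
  {a: True, q: True}


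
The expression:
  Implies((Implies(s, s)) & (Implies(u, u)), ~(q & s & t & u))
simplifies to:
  ~q | ~s | ~t | ~u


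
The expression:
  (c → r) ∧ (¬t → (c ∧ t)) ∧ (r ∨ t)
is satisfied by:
  {t: True, r: True, c: False}
  {t: True, c: False, r: False}
  {t: True, r: True, c: True}


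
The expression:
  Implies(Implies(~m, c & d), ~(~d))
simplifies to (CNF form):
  d | ~m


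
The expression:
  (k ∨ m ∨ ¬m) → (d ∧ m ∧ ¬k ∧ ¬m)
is never true.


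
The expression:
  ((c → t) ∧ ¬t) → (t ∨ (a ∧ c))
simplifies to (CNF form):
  c ∨ t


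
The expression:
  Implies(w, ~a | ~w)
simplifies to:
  ~a | ~w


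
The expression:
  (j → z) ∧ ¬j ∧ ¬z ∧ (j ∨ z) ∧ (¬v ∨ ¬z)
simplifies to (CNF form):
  False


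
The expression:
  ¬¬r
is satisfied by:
  {r: True}


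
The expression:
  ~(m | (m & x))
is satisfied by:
  {m: False}


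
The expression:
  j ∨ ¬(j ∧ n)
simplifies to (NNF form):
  True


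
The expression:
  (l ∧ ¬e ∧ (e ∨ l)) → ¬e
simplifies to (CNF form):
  True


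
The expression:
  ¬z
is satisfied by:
  {z: False}


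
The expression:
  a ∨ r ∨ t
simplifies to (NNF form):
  a ∨ r ∨ t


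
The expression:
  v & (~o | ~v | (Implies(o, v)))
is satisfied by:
  {v: True}


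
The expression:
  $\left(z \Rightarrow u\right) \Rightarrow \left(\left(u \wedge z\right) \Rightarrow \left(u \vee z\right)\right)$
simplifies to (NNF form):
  $\text{True}$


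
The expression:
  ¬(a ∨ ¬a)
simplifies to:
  False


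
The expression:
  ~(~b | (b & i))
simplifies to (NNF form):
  b & ~i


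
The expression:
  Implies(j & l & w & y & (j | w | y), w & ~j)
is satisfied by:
  {l: False, y: False, w: False, j: False}
  {j: True, l: False, y: False, w: False}
  {w: True, l: False, y: False, j: False}
  {j: True, w: True, l: False, y: False}
  {y: True, j: False, l: False, w: False}
  {j: True, y: True, l: False, w: False}
  {w: True, y: True, j: False, l: False}
  {j: True, w: True, y: True, l: False}
  {l: True, w: False, y: False, j: False}
  {j: True, l: True, w: False, y: False}
  {w: True, l: True, j: False, y: False}
  {j: True, w: True, l: True, y: False}
  {y: True, l: True, w: False, j: False}
  {j: True, y: True, l: True, w: False}
  {w: True, y: True, l: True, j: False}


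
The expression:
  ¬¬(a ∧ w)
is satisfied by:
  {a: True, w: True}


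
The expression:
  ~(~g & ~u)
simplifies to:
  g | u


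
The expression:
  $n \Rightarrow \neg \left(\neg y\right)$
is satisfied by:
  {y: True, n: False}
  {n: False, y: False}
  {n: True, y: True}


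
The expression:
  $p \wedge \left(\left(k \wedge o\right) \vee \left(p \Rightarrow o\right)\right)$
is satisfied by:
  {p: True, o: True}


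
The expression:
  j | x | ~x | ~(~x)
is always true.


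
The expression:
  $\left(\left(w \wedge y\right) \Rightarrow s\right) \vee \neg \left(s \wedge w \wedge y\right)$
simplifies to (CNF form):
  $\text{True}$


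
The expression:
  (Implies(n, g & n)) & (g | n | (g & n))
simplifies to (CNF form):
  g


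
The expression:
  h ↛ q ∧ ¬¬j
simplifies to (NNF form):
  h ∧ j ∧ ¬q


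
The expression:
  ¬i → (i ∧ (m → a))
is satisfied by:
  {i: True}


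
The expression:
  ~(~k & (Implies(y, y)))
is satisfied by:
  {k: True}


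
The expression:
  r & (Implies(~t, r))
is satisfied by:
  {r: True}


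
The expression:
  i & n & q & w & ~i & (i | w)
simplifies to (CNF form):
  False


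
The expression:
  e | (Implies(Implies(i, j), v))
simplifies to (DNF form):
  e | v | (i & ~j)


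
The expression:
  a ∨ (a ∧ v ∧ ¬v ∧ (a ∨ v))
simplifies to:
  a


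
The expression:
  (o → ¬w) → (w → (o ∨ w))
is always true.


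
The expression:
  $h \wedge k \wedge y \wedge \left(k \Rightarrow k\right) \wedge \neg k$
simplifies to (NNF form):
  $\text{False}$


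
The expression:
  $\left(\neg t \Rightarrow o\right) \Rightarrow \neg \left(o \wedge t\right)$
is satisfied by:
  {o: False, t: False}
  {t: True, o: False}
  {o: True, t: False}


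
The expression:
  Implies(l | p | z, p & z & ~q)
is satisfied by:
  {l: False, q: False, z: False, p: False}
  {q: True, p: False, l: False, z: False}
  {z: True, p: True, l: False, q: False}
  {z: True, p: True, l: True, q: False}


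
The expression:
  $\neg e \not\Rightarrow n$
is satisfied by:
  {n: False, e: False}


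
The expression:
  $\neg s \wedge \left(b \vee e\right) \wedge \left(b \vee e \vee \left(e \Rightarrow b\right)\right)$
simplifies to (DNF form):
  $\left(b \wedge \neg s\right) \vee \left(e \wedge \neg s\right)$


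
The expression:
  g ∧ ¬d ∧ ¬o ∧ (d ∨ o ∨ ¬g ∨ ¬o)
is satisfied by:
  {g: True, d: False, o: False}


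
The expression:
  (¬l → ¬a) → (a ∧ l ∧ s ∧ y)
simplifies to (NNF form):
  a ∧ (s ∨ ¬l) ∧ (y ∨ ¬l)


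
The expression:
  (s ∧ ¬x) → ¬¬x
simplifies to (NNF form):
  x ∨ ¬s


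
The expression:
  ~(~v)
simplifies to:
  v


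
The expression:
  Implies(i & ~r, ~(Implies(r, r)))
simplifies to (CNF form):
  r | ~i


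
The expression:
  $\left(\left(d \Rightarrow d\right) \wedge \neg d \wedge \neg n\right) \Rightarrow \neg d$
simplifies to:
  $\text{True}$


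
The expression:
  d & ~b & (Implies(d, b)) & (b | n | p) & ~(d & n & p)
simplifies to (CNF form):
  False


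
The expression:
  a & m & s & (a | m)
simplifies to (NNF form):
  a & m & s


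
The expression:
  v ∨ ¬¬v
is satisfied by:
  {v: True}


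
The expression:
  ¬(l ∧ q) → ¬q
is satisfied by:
  {l: True, q: False}
  {q: False, l: False}
  {q: True, l: True}


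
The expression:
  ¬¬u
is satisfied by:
  {u: True}


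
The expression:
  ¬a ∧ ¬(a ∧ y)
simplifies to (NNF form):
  ¬a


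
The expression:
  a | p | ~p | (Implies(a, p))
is always true.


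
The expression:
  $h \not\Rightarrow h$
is never true.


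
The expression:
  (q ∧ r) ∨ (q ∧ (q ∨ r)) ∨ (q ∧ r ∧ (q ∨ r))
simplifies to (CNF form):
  q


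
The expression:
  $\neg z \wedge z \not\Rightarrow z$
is never true.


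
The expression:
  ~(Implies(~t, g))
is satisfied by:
  {g: False, t: False}


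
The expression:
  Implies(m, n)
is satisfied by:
  {n: True, m: False}
  {m: False, n: False}
  {m: True, n: True}


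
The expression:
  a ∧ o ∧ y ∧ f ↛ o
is never true.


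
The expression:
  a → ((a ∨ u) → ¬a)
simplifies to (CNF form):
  ¬a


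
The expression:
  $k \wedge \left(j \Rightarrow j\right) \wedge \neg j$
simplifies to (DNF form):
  $k \wedge \neg j$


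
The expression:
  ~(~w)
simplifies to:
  w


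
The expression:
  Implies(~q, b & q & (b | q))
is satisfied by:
  {q: True}


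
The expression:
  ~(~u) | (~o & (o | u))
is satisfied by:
  {u: True}


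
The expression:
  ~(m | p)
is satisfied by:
  {p: False, m: False}


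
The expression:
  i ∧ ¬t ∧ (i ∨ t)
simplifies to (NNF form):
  i ∧ ¬t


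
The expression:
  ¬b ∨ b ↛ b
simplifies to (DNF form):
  ¬b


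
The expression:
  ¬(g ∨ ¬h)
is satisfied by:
  {h: True, g: False}


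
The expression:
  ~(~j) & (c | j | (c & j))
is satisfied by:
  {j: True}


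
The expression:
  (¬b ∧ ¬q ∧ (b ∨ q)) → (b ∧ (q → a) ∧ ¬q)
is always true.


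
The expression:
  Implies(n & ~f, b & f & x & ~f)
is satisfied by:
  {f: True, n: False}
  {n: False, f: False}
  {n: True, f: True}


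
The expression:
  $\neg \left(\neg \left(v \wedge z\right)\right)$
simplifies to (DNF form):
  $v \wedge z$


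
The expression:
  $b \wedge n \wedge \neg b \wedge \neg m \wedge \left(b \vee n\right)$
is never true.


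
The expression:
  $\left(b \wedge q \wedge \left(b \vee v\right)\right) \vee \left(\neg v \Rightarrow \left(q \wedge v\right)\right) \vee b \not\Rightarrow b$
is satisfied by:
  {q: True, v: True, b: True}
  {q: True, v: True, b: False}
  {v: True, b: True, q: False}
  {v: True, b: False, q: False}
  {q: True, b: True, v: False}


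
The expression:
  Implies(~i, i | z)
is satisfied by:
  {i: True, z: True}
  {i: True, z: False}
  {z: True, i: False}


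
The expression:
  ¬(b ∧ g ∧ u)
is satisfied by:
  {u: False, b: False, g: False}
  {g: True, u: False, b: False}
  {b: True, u: False, g: False}
  {g: True, b: True, u: False}
  {u: True, g: False, b: False}
  {g: True, u: True, b: False}
  {b: True, u: True, g: False}


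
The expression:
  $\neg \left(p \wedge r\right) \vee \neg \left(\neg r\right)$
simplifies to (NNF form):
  $\text{True}$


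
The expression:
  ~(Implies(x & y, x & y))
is never true.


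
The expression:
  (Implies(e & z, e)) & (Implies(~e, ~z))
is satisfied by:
  {e: True, z: False}
  {z: False, e: False}
  {z: True, e: True}


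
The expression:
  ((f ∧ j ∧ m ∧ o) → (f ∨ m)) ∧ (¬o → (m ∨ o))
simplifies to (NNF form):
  m ∨ o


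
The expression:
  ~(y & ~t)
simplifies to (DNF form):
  t | ~y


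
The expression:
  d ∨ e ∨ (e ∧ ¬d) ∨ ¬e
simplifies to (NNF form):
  True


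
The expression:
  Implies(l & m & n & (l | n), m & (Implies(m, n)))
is always true.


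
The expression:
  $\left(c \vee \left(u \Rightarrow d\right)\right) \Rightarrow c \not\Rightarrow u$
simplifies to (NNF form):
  $\left(c \vee u\right) \wedge \left(c \vee \neg d\right) \wedge \left(\neg c \vee \neg u\right)$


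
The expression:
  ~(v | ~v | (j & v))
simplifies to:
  False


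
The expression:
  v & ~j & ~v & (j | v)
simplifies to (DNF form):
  False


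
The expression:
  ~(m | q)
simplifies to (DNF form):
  ~m & ~q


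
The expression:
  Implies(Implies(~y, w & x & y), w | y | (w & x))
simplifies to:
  True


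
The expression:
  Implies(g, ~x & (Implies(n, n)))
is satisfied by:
  {g: False, x: False}
  {x: True, g: False}
  {g: True, x: False}


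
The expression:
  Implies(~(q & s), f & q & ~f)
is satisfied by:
  {s: True, q: True}


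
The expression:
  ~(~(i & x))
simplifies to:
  i & x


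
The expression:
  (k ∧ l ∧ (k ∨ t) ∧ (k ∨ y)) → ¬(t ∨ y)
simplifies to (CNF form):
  (¬k ∨ ¬l ∨ ¬t) ∧ (¬k ∨ ¬l ∨ ¬y)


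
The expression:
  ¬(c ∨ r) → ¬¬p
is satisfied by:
  {r: True, c: True, p: True}
  {r: True, c: True, p: False}
  {r: True, p: True, c: False}
  {r: True, p: False, c: False}
  {c: True, p: True, r: False}
  {c: True, p: False, r: False}
  {p: True, c: False, r: False}


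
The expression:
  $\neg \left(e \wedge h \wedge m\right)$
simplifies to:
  $\neg e \vee \neg h \vee \neg m$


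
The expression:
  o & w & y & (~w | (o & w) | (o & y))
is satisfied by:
  {o: True, w: True, y: True}


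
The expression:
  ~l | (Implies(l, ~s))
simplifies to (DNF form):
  ~l | ~s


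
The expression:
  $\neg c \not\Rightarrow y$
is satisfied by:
  {y: False, c: False}


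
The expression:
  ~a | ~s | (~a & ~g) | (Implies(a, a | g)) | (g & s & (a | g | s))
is always true.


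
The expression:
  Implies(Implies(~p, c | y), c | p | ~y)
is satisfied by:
  {c: True, p: True, y: False}
  {c: True, p: False, y: False}
  {p: True, c: False, y: False}
  {c: False, p: False, y: False}
  {y: True, c: True, p: True}
  {y: True, c: True, p: False}
  {y: True, p: True, c: False}


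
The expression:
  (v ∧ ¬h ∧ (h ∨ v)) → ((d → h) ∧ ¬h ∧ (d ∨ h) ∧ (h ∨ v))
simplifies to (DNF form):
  h ∨ ¬v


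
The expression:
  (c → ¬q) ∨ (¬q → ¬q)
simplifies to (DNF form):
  True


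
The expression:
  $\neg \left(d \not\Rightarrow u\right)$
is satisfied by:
  {u: True, d: False}
  {d: False, u: False}
  {d: True, u: True}


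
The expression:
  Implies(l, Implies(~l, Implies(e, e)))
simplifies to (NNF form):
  True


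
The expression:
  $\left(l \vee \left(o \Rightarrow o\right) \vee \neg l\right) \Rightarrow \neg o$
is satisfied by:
  {o: False}


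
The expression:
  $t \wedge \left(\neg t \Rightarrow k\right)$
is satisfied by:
  {t: True}


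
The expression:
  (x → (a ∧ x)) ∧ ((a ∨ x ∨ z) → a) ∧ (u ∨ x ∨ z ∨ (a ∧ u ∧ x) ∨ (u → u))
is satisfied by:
  {a: True, x: False, z: False}
  {a: True, z: True, x: False}
  {a: True, x: True, z: False}
  {a: True, z: True, x: True}
  {z: False, x: False, a: False}


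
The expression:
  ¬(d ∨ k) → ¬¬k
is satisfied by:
  {d: True, k: True}
  {d: True, k: False}
  {k: True, d: False}


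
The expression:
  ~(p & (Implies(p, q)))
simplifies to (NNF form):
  ~p | ~q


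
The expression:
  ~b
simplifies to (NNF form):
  ~b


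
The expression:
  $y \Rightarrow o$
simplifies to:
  $o \vee \neg y$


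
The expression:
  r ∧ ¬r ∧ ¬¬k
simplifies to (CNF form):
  False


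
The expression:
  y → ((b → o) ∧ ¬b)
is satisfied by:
  {y: False, b: False}
  {b: True, y: False}
  {y: True, b: False}


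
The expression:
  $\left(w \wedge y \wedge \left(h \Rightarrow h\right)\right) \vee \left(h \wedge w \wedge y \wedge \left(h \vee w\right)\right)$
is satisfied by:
  {w: True, y: True}


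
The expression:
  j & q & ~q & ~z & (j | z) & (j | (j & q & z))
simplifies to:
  False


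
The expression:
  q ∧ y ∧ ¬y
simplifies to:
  False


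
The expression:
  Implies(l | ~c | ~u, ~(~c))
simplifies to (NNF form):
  c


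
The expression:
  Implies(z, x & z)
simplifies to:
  x | ~z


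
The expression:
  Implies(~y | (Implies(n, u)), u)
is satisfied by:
  {n: True, u: True, y: True}
  {n: True, u: True, y: False}
  {u: True, y: True, n: False}
  {u: True, y: False, n: False}
  {n: True, y: True, u: False}


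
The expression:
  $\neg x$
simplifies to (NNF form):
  $\neg x$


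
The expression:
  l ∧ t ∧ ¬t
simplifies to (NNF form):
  False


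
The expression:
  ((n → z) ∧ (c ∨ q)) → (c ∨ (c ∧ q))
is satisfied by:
  {c: True, n: True, q: False, z: False}
  {c: True, n: False, q: False, z: False}
  {c: True, z: True, n: True, q: False}
  {c: True, z: True, n: False, q: False}
  {n: True, z: False, q: False, c: False}
  {n: False, z: False, q: False, c: False}
  {z: True, n: True, q: False, c: False}
  {z: True, n: False, q: False, c: False}
  {c: True, q: True, n: True, z: False}
  {c: True, q: True, n: False, z: False}
  {c: True, z: True, q: True, n: True}
  {c: True, z: True, q: True, n: False}
  {q: True, n: True, z: False, c: False}


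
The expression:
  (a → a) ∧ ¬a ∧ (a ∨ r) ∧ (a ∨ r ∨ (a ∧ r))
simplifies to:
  r ∧ ¬a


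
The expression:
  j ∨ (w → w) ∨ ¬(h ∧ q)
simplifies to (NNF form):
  True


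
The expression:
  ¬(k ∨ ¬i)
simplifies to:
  i ∧ ¬k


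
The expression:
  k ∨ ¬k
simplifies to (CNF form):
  True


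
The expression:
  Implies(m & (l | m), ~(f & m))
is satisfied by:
  {m: False, f: False}
  {f: True, m: False}
  {m: True, f: False}


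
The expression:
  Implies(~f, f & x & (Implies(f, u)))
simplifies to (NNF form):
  f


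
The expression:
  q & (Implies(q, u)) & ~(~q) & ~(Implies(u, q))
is never true.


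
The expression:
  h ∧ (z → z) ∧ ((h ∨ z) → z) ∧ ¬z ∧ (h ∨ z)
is never true.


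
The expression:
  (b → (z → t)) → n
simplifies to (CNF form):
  (b ∨ n) ∧ (n ∨ z) ∧ (n ∨ ¬t)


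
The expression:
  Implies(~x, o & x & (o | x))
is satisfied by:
  {x: True}


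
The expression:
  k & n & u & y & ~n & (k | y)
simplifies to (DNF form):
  False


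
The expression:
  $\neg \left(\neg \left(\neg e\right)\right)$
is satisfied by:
  {e: False}


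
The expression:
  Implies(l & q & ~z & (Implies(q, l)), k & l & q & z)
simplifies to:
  z | ~l | ~q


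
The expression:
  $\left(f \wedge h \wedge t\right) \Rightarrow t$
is always true.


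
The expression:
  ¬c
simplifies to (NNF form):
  ¬c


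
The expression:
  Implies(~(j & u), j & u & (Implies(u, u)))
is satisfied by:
  {j: True, u: True}


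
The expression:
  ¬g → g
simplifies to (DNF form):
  g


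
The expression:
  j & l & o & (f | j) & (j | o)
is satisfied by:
  {j: True, o: True, l: True}


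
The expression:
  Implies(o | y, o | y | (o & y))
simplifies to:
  True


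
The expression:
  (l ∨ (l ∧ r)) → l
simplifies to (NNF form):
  True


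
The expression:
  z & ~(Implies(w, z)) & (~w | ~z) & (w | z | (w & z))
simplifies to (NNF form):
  False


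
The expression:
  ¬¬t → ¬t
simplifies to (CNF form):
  ¬t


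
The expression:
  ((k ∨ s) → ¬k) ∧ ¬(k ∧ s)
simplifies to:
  ¬k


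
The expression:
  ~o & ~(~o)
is never true.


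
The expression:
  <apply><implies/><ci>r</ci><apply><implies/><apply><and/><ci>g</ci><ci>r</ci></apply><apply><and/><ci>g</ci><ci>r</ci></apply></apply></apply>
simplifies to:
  <true/>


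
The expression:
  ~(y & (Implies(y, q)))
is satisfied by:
  {q: False, y: False}
  {y: True, q: False}
  {q: True, y: False}


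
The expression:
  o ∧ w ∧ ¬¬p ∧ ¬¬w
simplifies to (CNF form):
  o ∧ p ∧ w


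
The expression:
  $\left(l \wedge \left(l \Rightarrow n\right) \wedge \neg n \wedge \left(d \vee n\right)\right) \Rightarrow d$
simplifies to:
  $\text{True}$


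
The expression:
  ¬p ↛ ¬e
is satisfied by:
  {e: True, p: False}


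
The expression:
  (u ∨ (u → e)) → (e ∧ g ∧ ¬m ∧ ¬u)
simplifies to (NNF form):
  e ∧ g ∧ ¬m ∧ ¬u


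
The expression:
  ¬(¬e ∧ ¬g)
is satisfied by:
  {e: True, g: True}
  {e: True, g: False}
  {g: True, e: False}


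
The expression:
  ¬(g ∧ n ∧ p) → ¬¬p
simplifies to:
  p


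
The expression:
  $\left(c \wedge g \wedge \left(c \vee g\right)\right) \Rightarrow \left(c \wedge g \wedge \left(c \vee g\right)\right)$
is always true.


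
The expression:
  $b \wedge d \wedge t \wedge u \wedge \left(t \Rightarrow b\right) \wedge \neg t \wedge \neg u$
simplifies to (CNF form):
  $\text{False}$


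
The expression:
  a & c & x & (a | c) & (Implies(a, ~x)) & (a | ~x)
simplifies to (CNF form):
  False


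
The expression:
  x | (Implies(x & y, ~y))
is always true.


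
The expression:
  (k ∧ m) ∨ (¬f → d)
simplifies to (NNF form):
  d ∨ f ∨ (k ∧ m)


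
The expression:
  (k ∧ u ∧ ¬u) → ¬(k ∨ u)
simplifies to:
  True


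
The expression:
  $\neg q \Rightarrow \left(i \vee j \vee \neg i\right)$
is always true.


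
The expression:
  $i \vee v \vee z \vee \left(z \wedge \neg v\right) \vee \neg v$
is always true.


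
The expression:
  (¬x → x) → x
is always true.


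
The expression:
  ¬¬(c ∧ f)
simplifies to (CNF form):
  c ∧ f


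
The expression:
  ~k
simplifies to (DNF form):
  ~k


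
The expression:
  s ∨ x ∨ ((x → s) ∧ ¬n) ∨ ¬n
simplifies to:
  s ∨ x ∨ ¬n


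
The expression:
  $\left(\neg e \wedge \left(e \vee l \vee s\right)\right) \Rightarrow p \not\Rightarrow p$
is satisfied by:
  {e: True, l: False, s: False}
  {e: True, s: True, l: False}
  {e: True, l: True, s: False}
  {e: True, s: True, l: True}
  {s: False, l: False, e: False}


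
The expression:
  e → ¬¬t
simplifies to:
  t ∨ ¬e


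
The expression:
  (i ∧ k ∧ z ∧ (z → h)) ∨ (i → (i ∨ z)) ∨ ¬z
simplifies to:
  True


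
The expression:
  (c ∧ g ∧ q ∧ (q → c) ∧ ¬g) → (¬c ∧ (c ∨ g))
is always true.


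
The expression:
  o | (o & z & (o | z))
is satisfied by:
  {o: True}


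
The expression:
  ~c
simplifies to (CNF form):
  ~c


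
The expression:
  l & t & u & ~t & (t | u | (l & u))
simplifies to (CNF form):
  False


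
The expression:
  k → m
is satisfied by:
  {m: True, k: False}
  {k: False, m: False}
  {k: True, m: True}


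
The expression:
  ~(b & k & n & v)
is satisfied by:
  {k: False, n: False, b: False, v: False}
  {v: True, k: False, n: False, b: False}
  {b: True, k: False, n: False, v: False}
  {v: True, b: True, k: False, n: False}
  {n: True, v: False, k: False, b: False}
  {v: True, n: True, k: False, b: False}
  {b: True, n: True, v: False, k: False}
  {v: True, b: True, n: True, k: False}
  {k: True, b: False, n: False, v: False}
  {v: True, k: True, b: False, n: False}
  {b: True, k: True, v: False, n: False}
  {v: True, b: True, k: True, n: False}
  {n: True, k: True, b: False, v: False}
  {v: True, n: True, k: True, b: False}
  {b: True, n: True, k: True, v: False}


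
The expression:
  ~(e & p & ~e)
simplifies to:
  True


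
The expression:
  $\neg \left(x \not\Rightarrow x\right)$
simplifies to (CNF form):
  $\text{True}$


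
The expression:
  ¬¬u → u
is always true.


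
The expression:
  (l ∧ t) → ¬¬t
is always true.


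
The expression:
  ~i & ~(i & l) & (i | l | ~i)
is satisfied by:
  {i: False}


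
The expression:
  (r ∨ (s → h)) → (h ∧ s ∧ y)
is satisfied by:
  {y: True, s: True, h: False, r: False}
  {s: True, r: False, y: False, h: False}
  {h: True, y: True, s: True, r: False}
  {r: True, h: True, y: True, s: True}


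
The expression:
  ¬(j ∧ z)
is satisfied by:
  {z: False, j: False}
  {j: True, z: False}
  {z: True, j: False}


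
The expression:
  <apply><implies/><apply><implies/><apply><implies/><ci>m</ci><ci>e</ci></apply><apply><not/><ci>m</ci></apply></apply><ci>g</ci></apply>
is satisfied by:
  {m: True, g: True, e: True}
  {m: True, g: True, e: False}
  {g: True, e: True, m: False}
  {g: True, e: False, m: False}
  {m: True, e: True, g: False}


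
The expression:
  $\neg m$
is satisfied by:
  {m: False}


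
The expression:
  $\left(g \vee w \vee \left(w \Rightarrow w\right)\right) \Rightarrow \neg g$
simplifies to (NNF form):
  $\neg g$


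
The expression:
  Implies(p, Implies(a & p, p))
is always true.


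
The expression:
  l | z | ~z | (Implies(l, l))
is always true.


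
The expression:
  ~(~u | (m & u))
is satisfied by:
  {u: True, m: False}


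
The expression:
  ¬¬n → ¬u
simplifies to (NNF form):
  ¬n ∨ ¬u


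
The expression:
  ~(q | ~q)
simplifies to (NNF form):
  False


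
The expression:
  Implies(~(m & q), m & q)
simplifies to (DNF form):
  m & q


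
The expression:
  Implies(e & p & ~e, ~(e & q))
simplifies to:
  True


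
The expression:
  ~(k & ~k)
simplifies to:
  True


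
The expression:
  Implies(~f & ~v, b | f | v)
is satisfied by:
  {b: True, v: True, f: True}
  {b: True, v: True, f: False}
  {b: True, f: True, v: False}
  {b: True, f: False, v: False}
  {v: True, f: True, b: False}
  {v: True, f: False, b: False}
  {f: True, v: False, b: False}


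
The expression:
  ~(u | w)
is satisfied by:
  {u: False, w: False}


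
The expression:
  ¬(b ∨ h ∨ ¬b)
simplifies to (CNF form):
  False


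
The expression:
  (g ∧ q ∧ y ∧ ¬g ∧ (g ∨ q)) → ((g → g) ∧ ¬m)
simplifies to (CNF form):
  True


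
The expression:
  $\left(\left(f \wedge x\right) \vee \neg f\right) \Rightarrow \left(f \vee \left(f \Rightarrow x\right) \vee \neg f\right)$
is always true.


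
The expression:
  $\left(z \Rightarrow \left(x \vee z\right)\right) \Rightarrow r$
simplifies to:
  $r$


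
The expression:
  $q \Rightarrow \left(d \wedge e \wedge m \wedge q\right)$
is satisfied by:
  {e: True, m: True, d: True, q: False}
  {e: True, m: True, d: False, q: False}
  {e: True, d: True, m: False, q: False}
  {e: True, d: False, m: False, q: False}
  {m: True, d: True, e: False, q: False}
  {m: True, d: False, e: False, q: False}
  {d: True, e: False, m: False, q: False}
  {d: False, e: False, m: False, q: False}
  {q: True, e: True, m: True, d: True}


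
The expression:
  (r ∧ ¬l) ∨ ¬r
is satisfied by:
  {l: False, r: False}
  {r: True, l: False}
  {l: True, r: False}


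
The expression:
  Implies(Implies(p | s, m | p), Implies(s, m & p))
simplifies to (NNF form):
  ~s | (m & p) | (~m & ~p)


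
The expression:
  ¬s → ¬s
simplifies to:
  True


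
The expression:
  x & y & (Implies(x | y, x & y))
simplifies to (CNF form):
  x & y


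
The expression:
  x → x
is always true.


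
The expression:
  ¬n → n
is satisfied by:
  {n: True}


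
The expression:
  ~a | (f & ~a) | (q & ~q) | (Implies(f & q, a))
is always true.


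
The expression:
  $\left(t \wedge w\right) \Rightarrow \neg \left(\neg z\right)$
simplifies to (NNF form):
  $z \vee \neg t \vee \neg w$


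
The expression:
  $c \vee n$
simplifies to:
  $c \vee n$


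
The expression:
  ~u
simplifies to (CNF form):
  ~u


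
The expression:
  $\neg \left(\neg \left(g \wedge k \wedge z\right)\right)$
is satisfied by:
  {z: True, g: True, k: True}


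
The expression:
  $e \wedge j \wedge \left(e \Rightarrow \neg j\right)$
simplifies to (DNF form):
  $\text{False}$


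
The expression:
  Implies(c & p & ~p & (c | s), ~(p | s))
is always true.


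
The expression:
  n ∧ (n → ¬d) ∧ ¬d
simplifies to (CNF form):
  n ∧ ¬d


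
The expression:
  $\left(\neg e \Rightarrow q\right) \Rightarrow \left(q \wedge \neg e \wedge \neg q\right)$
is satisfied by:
  {q: False, e: False}


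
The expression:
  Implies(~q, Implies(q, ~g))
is always true.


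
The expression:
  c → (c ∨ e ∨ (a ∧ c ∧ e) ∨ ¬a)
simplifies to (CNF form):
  True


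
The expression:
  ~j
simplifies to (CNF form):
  ~j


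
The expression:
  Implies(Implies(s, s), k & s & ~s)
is never true.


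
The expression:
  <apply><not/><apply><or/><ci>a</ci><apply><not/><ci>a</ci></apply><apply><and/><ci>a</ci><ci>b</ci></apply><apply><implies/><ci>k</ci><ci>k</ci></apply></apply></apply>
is never true.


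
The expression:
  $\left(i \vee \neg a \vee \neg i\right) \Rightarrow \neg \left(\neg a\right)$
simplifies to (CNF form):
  $a$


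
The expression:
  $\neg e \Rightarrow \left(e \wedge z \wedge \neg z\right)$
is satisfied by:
  {e: True}


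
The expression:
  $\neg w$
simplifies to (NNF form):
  $\neg w$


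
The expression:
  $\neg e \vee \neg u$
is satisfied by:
  {u: False, e: False}
  {e: True, u: False}
  {u: True, e: False}


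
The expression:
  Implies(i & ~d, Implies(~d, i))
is always true.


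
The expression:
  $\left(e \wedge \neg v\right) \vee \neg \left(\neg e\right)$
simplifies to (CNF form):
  $e$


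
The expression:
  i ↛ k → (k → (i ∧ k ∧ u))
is always true.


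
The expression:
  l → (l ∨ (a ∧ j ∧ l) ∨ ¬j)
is always true.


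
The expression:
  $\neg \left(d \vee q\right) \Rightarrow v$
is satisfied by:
  {d: True, q: True, v: True}
  {d: True, q: True, v: False}
  {d: True, v: True, q: False}
  {d: True, v: False, q: False}
  {q: True, v: True, d: False}
  {q: True, v: False, d: False}
  {v: True, q: False, d: False}


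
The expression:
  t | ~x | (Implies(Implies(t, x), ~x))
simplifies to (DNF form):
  t | ~x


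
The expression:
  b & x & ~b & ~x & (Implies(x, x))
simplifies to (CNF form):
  False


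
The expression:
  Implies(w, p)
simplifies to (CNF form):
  p | ~w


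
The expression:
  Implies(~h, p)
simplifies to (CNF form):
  h | p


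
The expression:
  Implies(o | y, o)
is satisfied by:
  {o: True, y: False}
  {y: False, o: False}
  {y: True, o: True}


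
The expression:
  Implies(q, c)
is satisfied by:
  {c: True, q: False}
  {q: False, c: False}
  {q: True, c: True}


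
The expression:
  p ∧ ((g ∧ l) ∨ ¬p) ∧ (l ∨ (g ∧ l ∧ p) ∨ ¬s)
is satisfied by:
  {p: True, g: True, l: True}


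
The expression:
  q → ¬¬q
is always true.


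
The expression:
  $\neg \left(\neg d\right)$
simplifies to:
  $d$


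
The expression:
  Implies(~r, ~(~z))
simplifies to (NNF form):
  r | z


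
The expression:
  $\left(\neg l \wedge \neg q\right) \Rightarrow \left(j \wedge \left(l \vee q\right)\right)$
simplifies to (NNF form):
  $l \vee q$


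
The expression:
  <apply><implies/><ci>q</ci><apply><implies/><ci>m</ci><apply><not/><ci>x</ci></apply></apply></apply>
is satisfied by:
  {m: False, q: False, x: False}
  {x: True, m: False, q: False}
  {q: True, m: False, x: False}
  {x: True, q: True, m: False}
  {m: True, x: False, q: False}
  {x: True, m: True, q: False}
  {q: True, m: True, x: False}


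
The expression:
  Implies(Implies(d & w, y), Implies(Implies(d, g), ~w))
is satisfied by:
  {d: True, y: False, g: False, w: False}
  {d: True, g: True, y: False, w: False}
  {d: True, y: True, g: False, w: False}
  {d: True, g: True, y: True, w: False}
  {d: False, y: False, g: False, w: False}
  {g: True, d: False, y: False, w: False}
  {y: True, d: False, g: False, w: False}
  {g: True, y: True, d: False, w: False}
  {w: True, d: True, y: False, g: False}
  {w: True, g: True, d: True, y: False}
  {w: True, d: True, y: True, g: False}


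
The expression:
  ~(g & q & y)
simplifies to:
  ~g | ~q | ~y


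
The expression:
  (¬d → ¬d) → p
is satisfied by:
  {p: True}


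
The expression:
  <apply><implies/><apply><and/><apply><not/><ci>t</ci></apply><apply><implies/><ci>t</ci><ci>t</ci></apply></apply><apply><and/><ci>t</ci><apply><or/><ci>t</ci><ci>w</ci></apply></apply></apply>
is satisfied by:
  {t: True}


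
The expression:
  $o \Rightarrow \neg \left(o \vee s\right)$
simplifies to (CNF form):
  $\neg o$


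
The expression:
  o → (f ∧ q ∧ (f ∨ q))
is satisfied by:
  {q: True, f: True, o: False}
  {q: True, f: False, o: False}
  {f: True, q: False, o: False}
  {q: False, f: False, o: False}
  {q: True, o: True, f: True}


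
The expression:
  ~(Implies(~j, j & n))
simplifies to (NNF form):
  ~j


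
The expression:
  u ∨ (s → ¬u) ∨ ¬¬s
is always true.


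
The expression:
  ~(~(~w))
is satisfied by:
  {w: False}


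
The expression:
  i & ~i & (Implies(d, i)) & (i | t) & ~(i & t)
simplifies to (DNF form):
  False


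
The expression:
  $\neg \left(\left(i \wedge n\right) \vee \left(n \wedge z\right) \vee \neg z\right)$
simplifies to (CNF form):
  $z \wedge \neg n$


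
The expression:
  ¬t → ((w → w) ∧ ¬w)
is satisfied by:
  {t: True, w: False}
  {w: False, t: False}
  {w: True, t: True}


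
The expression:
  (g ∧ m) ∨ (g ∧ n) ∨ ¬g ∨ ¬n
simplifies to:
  True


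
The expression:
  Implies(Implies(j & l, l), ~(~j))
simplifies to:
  j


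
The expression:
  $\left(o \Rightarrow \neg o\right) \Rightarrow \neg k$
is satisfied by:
  {o: True, k: False}
  {k: False, o: False}
  {k: True, o: True}


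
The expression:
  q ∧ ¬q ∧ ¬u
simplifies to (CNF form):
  False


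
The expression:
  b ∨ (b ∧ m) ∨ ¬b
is always true.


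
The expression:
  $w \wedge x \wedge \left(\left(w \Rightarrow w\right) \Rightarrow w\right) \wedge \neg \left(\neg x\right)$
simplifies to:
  $w \wedge x$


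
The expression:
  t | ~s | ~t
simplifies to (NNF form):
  True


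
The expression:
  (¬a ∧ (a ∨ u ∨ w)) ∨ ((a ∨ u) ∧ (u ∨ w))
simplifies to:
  u ∨ w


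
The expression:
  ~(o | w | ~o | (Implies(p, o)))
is never true.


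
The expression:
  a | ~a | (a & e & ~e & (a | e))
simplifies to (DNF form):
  True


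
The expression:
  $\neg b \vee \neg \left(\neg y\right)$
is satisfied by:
  {y: True, b: False}
  {b: False, y: False}
  {b: True, y: True}


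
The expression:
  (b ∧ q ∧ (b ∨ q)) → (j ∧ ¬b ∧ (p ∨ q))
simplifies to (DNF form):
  ¬b ∨ ¬q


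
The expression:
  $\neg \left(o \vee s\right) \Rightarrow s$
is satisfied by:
  {o: True, s: True}
  {o: True, s: False}
  {s: True, o: False}


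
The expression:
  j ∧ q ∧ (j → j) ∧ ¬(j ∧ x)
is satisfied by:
  {j: True, q: True, x: False}


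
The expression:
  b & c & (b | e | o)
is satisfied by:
  {c: True, b: True}


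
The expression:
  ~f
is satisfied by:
  {f: False}


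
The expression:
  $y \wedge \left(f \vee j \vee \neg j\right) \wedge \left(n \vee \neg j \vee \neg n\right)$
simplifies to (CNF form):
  $y$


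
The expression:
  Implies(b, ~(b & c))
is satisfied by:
  {c: False, b: False}
  {b: True, c: False}
  {c: True, b: False}


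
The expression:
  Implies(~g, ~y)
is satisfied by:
  {g: True, y: False}
  {y: False, g: False}
  {y: True, g: True}


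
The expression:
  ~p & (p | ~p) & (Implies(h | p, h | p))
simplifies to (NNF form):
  ~p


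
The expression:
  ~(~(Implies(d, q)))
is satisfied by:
  {q: True, d: False}
  {d: False, q: False}
  {d: True, q: True}


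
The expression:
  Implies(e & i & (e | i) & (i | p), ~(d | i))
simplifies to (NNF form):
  ~e | ~i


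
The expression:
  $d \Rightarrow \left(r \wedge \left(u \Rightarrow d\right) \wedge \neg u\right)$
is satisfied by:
  {r: True, u: False, d: False}
  {u: False, d: False, r: False}
  {r: True, u: True, d: False}
  {u: True, r: False, d: False}
  {d: True, r: True, u: False}
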